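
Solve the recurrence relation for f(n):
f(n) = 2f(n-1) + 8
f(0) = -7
First-order linear non-homogeneous.
Homogeneous solution: f_h(n) = A·(2)^n.
Try constant particular solution f_p = K: K = 2K + 8 ⇒ K = -8.
General: f(n) = A·(2)^n - 8.
Apply f(0) = -7: A - 8 = -7 ⇒ A = 1.
So f(n) = 2^{n} - 8.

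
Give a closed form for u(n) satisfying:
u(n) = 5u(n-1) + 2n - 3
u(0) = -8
First-order linear with linear forcing.
Homogeneous solution: u_h(n) = A·(5)^n.
Try particular u_p(n) = pn + q. Substituting:
  pn + q = 5(p(n-1) + q) + 2n - 3.
Matching the n-coefficient: p = 5p + 2 ⇒ p = - \frac{1}{2}.
Matching constants: q = -5p + 5q - 3 ⇒ q = \frac{1}{8}.
General: u(n) = A·(5)^n - \frac{n}{2} + \frac{1}{8}.
Apply u(0) = -8: A + \frac{1}{8} = -8 ⇒ A = - \frac{65}{8}.
So u(n) = - \frac{65 \cdot 5^{n}}{8} - \frac{n}{2} + \frac{1}{8}.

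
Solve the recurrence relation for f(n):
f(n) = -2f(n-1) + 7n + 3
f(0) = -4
First-order linear with linear forcing.
Homogeneous solution: f_h(n) = A·(-2)^n.
Try particular f_p(n) = pn + q. Substituting:
  pn + q = -2(p(n-1) + q) + 7n + 3.
Matching the n-coefficient: p = -2p + 7 ⇒ p = \frac{7}{3}.
Matching constants: q = 2p - 2q + 3 ⇒ q = \frac{23}{9}.
General: f(n) = A·(-2)^n + \frac{7 n}{3} + \frac{23}{9}.
Apply f(0) = -4: A + \frac{23}{9} = -4 ⇒ A = - \frac{59}{9}.
So f(n) = - \frac{59 \left(-2\right)^{n}}{9} + \frac{7 n}{3} + \frac{23}{9}.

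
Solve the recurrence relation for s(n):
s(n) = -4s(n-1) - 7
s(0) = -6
First-order linear non-homogeneous.
Homogeneous solution: s_h(n) = A·(-4)^n.
Try constant particular solution s_p = K: K = -4K - 7 ⇒ K = - \frac{7}{5}.
General: s(n) = A·(-4)^n - \frac{7}{5}.
Apply s(0) = -6: A - \frac{7}{5} = -6 ⇒ A = - \frac{23}{5}.
So s(n) = - \frac{23 \left(-4\right)^{n}}{5} - \frac{7}{5}.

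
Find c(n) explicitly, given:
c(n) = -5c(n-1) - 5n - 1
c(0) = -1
First-order linear with linear forcing.
Homogeneous solution: c_h(n) = A·(-5)^n.
Try particular c_p(n) = pn + q. Substituting:
  pn + q = -5(p(n-1) + q) - 5n - 1.
Matching the n-coefficient: p = -5p - 5 ⇒ p = - \frac{5}{6}.
Matching constants: q = 5p - 5q - 1 ⇒ q = - \frac{31}{36}.
General: c(n) = A·(-5)^n - \frac{5 n}{6} - \frac{31}{36}.
Apply c(0) = -1: A - \frac{31}{36} = -1 ⇒ A = - \frac{5}{36}.
So c(n) = - \frac{5 \left(-5\right)^{n}}{36} - \frac{5 n}{6} - \frac{31}{36}.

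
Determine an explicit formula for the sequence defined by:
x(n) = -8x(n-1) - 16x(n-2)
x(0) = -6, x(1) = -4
Characteristic equation: x² + 8x + 16 = 0, which is (x - (-4))².
Repeated root r = -4.
General solution: x(n) = (A + Bn)·(-4)^n.
From x(0) = -6: A = -6.
From x(1) = -4: (A + B)·(-4) = -4 ⇒ B = 7.
So x(n) = \left(7 n - 6\right) \cdot (-4)^n.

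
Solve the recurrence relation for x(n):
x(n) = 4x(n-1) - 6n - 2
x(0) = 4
First-order linear with linear forcing.
Homogeneous solution: x_h(n) = A·(4)^n.
Try particular x_p(n) = pn + q. Substituting:
  pn + q = 4(p(n-1) + q) - 6n - 2.
Matching the n-coefficient: p = 4p - 6 ⇒ p = 2.
Matching constants: q = -4p + 4q - 2 ⇒ q = \frac{10}{3}.
General: x(n) = A·(4)^n + 2 n + \frac{10}{3}.
Apply x(0) = 4: A + \frac{10}{3} = 4 ⇒ A = \frac{2}{3}.
So x(n) = \frac{2 \cdot 4^{n}}{3} + 2 n + \frac{10}{3}.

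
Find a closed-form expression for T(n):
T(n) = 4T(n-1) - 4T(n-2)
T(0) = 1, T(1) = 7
Characteristic equation: x² - 4x + 4 = 0, which is (x - (2))².
Repeated root r = 2.
General solution: T(n) = (A + Bn)·(2)^n.
From T(0) = 1: A = 1.
From T(1) = 7: (A + B)·(2) = 7 ⇒ B = \frac{5}{2}.
So T(n) = \left(\frac{5 n}{2} + 1\right) \cdot (2)^n.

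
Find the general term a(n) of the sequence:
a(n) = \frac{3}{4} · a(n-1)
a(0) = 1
Pure geometric recurrence with ratio \frac{3}{4}.
By induction a(n) = a(0) · (\frac{3}{4})^n = \left(\frac{3}{4}\right)^{n}.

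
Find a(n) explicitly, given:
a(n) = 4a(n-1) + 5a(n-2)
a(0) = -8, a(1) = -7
Characteristic equation: x² - 4x - 5 = 0, which factors as (x - (-1))(x - (5)) = 0.
Roots r₁ = -1, r₂ = 5 (distinct).
General solution: a(n) = A·(-1)^n + B·(5)^n.
From a(0) = -8: A + B = -8.
From a(1) = -7: -A + 5B = -7.
Solving: A = - \frac{11}{2}, B = - \frac{5}{2}.
So a(n) = - \frac{11 \left(-1\right)^{n}}{2} - \frac{5 \cdot 5^{n}}{2}.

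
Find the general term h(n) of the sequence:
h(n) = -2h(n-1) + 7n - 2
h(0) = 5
First-order linear with linear forcing.
Homogeneous solution: h_h(n) = A·(-2)^n.
Try particular h_p(n) = pn + q. Substituting:
  pn + q = -2(p(n-1) + q) + 7n - 2.
Matching the n-coefficient: p = -2p + 7 ⇒ p = \frac{7}{3}.
Matching constants: q = 2p - 2q - 2 ⇒ q = \frac{8}{9}.
General: h(n) = A·(-2)^n + \frac{7 n}{3} + \frac{8}{9}.
Apply h(0) = 5: A + \frac{8}{9} = 5 ⇒ A = \frac{37}{9}.
So h(n) = \frac{37 \left(-2\right)^{n}}{9} + \frac{7 n}{3} + \frac{8}{9}.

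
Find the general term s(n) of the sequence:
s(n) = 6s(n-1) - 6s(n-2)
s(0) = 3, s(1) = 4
Characteristic equation: x² - 6x + 6 = 0.
Discriminant Δ = (6)² + 4·(-6) = 12.
Roots r₁,₂ = (6 ± √12)/2, so r₁ = \sqrt{3} + 3, r₂ = 3 - \sqrt{3}.
General solution: s(n) = A·r₁^n + B·r₂^n.
From the initial conditions, A + B = 3 and r₁A + r₂B = 4.
Since r₁ - r₂ = √12: A = (4 - (3)r₂)/√12 = \frac{3}{2} - \frac{5 \sqrt{3}}{6}, and B = 3 - A = \frac{5 \sqrt{3}}{6} + \frac{3}{2}.
So s(n) = \left(\frac{3}{2} - \frac{5 \sqrt{3}}{6}\right)\left(\sqrt{3} + 3\right)^n + \left(\frac{5 \sqrt{3}}{6} + \frac{3}{2}\right)\left(3 - \sqrt{3}\right)^n.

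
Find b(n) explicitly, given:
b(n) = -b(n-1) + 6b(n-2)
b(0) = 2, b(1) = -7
Characteristic equation: x² + x - 6 = 0, which factors as (x - (2))(x - (-3)) = 0.
Roots r₁ = 2, r₂ = -3 (distinct).
General solution: b(n) = A·(2)^n + B·(-3)^n.
From b(0) = 2: A + B = 2.
From b(1) = -7: 2A - 3B = -7.
Solving: A = - \frac{1}{5}, B = \frac{11}{5}.
So b(n) = \frac{11 \left(-3\right)^{n}}{5} - \frac{2^{n}}{5}.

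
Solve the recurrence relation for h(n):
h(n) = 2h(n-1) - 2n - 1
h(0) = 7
First-order linear with linear forcing.
Homogeneous solution: h_h(n) = A·(2)^n.
Try particular h_p(n) = pn + q. Substituting:
  pn + q = 2(p(n-1) + q) - 2n - 1.
Matching the n-coefficient: p = 2p - 2 ⇒ p = 2.
Matching constants: q = -2p + 2q - 1 ⇒ q = 5.
General: h(n) = A·(2)^n + 2 n + 5.
Apply h(0) = 7: A + 5 = 7 ⇒ A = 2.
So h(n) = 2 \cdot 2^{n} + 2 n + 5.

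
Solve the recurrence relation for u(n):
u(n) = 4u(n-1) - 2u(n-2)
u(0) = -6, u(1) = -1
Characteristic equation: x² - 4x + 2 = 0.
Discriminant Δ = (4)² + 4·(-2) = 8.
Roots r₁,₂ = (4 ± √8)/2, so r₁ = \sqrt{2} + 2, r₂ = 2 - \sqrt{2}.
General solution: u(n) = A·r₁^n + B·r₂^n.
From the initial conditions, A + B = -6 and r₁A + r₂B = -1.
Since r₁ - r₂ = √8: A = (-1 - (-6)r₂)/√8 = -3 + \frac{11 \sqrt{2}}{4}, and B = -6 - A = - \frac{11 \sqrt{2}}{4} - 3.
So u(n) = \left(-3 + \frac{11 \sqrt{2}}{4}\right)\left(\sqrt{2} + 2\right)^n + \left(- \frac{11 \sqrt{2}}{4} - 3\right)\left(2 - \sqrt{2}\right)^n.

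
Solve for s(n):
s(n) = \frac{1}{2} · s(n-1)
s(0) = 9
Pure geometric recurrence with ratio \frac{1}{2}.
By induction s(n) = s(0) · (\frac{1}{2})^n = 9 \cdot 2^{- n}.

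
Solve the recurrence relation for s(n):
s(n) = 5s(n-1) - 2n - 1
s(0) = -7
First-order linear with linear forcing.
Homogeneous solution: s_h(n) = A·(5)^n.
Try particular s_p(n) = pn + q. Substituting:
  pn + q = 5(p(n-1) + q) - 2n - 1.
Matching the n-coefficient: p = 5p - 2 ⇒ p = \frac{1}{2}.
Matching constants: q = -5p + 5q - 1 ⇒ q = \frac{7}{8}.
General: s(n) = A·(5)^n + \frac{n}{2} + \frac{7}{8}.
Apply s(0) = -7: A + \frac{7}{8} = -7 ⇒ A = - \frac{63}{8}.
So s(n) = - \frac{63 \cdot 5^{n}}{8} + \frac{n}{2} + \frac{7}{8}.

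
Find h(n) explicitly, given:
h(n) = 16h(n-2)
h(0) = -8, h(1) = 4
Characteristic equation: x² - 16 = 0, which factors as (x - (-4))(x - (4)) = 0.
Roots r₁ = -4, r₂ = 4 (distinct).
General solution: h(n) = A·(-4)^n + B·(4)^n.
From h(0) = -8: A + B = -8.
From h(1) = 4: -4A + 4B = 4.
Solving: A = - \frac{9}{2}, B = - \frac{7}{2}.
So h(n) = - \frac{9 \left(-4\right)^{n}}{2} - \frac{7 \cdot 4^{n}}{2}.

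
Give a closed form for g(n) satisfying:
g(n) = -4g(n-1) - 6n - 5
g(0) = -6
First-order linear with linear forcing.
Homogeneous solution: g_h(n) = A·(-4)^n.
Try particular g_p(n) = pn + q. Substituting:
  pn + q = -4(p(n-1) + q) - 6n - 5.
Matching the n-coefficient: p = -4p - 6 ⇒ p = - \frac{6}{5}.
Matching constants: q = 4p - 4q - 5 ⇒ q = - \frac{49}{25}.
General: g(n) = A·(-4)^n - \frac{6 n}{5} - \frac{49}{25}.
Apply g(0) = -6: A - \frac{49}{25} = -6 ⇒ A = - \frac{101}{25}.
So g(n) = - \frac{101 \left(-4\right)^{n}}{25} - \frac{6 n}{5} - \frac{49}{25}.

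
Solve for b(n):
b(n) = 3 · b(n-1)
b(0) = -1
Pure geometric recurrence with ratio 3.
By induction b(n) = b(0) · (3)^n = - 3^{n}.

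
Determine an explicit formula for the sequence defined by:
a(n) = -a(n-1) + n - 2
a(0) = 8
First-order linear with linear forcing.
Homogeneous solution: a_h(n) = A·(-1)^n.
Try particular a_p(n) = pn + q. Substituting:
  pn + q = -(p(n-1) + q) + n - 2.
Matching the n-coefficient: p = -p + 1 ⇒ p = \frac{1}{2}.
Matching constants: q = p - q - 2 ⇒ q = - \frac{3}{4}.
General: a(n) = A·(-1)^n + \frac{n}{2} - \frac{3}{4}.
Apply a(0) = 8: A - \frac{3}{4} = 8 ⇒ A = \frac{35}{4}.
So a(n) = \frac{35 \left(-1\right)^{n}}{4} + \frac{n}{2} - \frac{3}{4}.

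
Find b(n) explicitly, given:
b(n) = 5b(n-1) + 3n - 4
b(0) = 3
First-order linear with linear forcing.
Homogeneous solution: b_h(n) = A·(5)^n.
Try particular b_p(n) = pn + q. Substituting:
  pn + q = 5(p(n-1) + q) + 3n - 4.
Matching the n-coefficient: p = 5p + 3 ⇒ p = - \frac{3}{4}.
Matching constants: q = -5p + 5q - 4 ⇒ q = \frac{1}{16}.
General: b(n) = A·(5)^n - \frac{3 n}{4} + \frac{1}{16}.
Apply b(0) = 3: A + \frac{1}{16} = 3 ⇒ A = \frac{47}{16}.
So b(n) = \frac{47 \cdot 5^{n}}{16} - \frac{3 n}{4} + \frac{1}{16}.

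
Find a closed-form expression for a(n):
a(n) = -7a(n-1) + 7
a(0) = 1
First-order linear non-homogeneous.
Homogeneous solution: a_h(n) = A·(-7)^n.
Try constant particular solution a_p = K: K = -7K + 7 ⇒ K = \frac{7}{8}.
General: a(n) = A·(-7)^n + \frac{7}{8}.
Apply a(0) = 1: A + \frac{7}{8} = 1 ⇒ A = \frac{1}{8}.
So a(n) = \frac{\left(-7\right)^{n}}{8} + \frac{7}{8}.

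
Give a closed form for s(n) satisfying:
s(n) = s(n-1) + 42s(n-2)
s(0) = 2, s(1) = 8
Characteristic equation: x² - x - 42 = 0, which factors as (x - (-6))(x - (7)) = 0.
Roots r₁ = -6, r₂ = 7 (distinct).
General solution: s(n) = A·(-6)^n + B·(7)^n.
From s(0) = 2: A + B = 2.
From s(1) = 8: -6A + 7B = 8.
Solving: A = \frac{6}{13}, B = \frac{20}{13}.
So s(n) = \frac{6 \left(-6\right)^{n}}{13} + \frac{20 \cdot 7^{n}}{13}.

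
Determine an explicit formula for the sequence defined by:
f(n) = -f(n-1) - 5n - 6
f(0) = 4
First-order linear with linear forcing.
Homogeneous solution: f_h(n) = A·(-1)^n.
Try particular f_p(n) = pn + q. Substituting:
  pn + q = -(p(n-1) + q) - 5n - 6.
Matching the n-coefficient: p = -p - 5 ⇒ p = - \frac{5}{2}.
Matching constants: q = p - q - 6 ⇒ q = - \frac{17}{4}.
General: f(n) = A·(-1)^n - \frac{5 n}{2} - \frac{17}{4}.
Apply f(0) = 4: A - \frac{17}{4} = 4 ⇒ A = \frac{33}{4}.
So f(n) = \frac{33 \left(-1\right)^{n}}{4} - \frac{5 n}{2} - \frac{17}{4}.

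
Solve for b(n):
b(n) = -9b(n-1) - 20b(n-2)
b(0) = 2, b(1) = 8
Characteristic equation: x² + 9x + 20 = 0, which factors as (x - (-5))(x - (-4)) = 0.
Roots r₁ = -5, r₂ = -4 (distinct).
General solution: b(n) = A·(-5)^n + B·(-4)^n.
From b(0) = 2: A + B = 2.
From b(1) = 8: -5A - 4B = 8.
Solving: A = -16, B = 18.
So b(n) = 18 \left(-4\right)^{n} - 16 \left(-5\right)^{n}.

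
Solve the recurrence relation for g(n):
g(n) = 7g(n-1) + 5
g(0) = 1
First-order linear non-homogeneous.
Homogeneous solution: g_h(n) = A·(7)^n.
Try constant particular solution g_p = K: K = 7K + 5 ⇒ K = - \frac{5}{6}.
General: g(n) = A·(7)^n - \frac{5}{6}.
Apply g(0) = 1: A - \frac{5}{6} = 1 ⇒ A = \frac{11}{6}.
So g(n) = \frac{11 \cdot 7^{n}}{6} - \frac{5}{6}.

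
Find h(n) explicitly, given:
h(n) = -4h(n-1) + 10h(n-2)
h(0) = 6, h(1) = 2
Characteristic equation: x² + 4x - 10 = 0.
Discriminant Δ = (-4)² + 4·(10) = 56.
Roots r₁,₂ = (-4 ± √56)/2, so r₁ = -2 + \sqrt{14}, r₂ = - \sqrt{14} - 2.
General solution: h(n) = A·r₁^n + B·r₂^n.
From the initial conditions, A + B = 6 and r₁A + r₂B = 2.
Since r₁ - r₂ = √56: A = (2 - (6)r₂)/√56 = \frac{\sqrt{14}}{2} + 3, and B = 6 - A = 3 - \frac{\sqrt{14}}{2}.
So h(n) = \left(\frac{\sqrt{14}}{2} + 3\right)\left(-2 + \sqrt{14}\right)^n + \left(3 - \frac{\sqrt{14}}{2}\right)\left(- \sqrt{14} - 2\right)^n.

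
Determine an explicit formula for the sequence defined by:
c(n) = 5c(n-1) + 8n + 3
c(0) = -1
First-order linear with linear forcing.
Homogeneous solution: c_h(n) = A·(5)^n.
Try particular c_p(n) = pn + q. Substituting:
  pn + q = 5(p(n-1) + q) + 8n + 3.
Matching the n-coefficient: p = 5p + 8 ⇒ p = -2.
Matching constants: q = -5p + 5q + 3 ⇒ q = - \frac{13}{4}.
General: c(n) = A·(5)^n - 2 n - \frac{13}{4}.
Apply c(0) = -1: A - \frac{13}{4} = -1 ⇒ A = \frac{9}{4}.
So c(n) = \frac{9 \cdot 5^{n}}{4} - 2 n - \frac{13}{4}.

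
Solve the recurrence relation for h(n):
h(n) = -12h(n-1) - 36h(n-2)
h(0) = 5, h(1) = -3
Characteristic equation: x² + 12x + 36 = 0, which is (x - (-6))².
Repeated root r = -6.
General solution: h(n) = (A + Bn)·(-6)^n.
From h(0) = 5: A = 5.
From h(1) = -3: (A + B)·(-6) = -3 ⇒ B = - \frac{9}{2}.
So h(n) = \left(5 - \frac{9 n}{2}\right) \cdot (-6)^n.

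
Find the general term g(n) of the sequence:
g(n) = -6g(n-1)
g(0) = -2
This is a homogeneous first-order recurrence with ratio -6.
By induction g(n) = g(0) · (-6)^n = - 2 \left(-6\right)^{n}.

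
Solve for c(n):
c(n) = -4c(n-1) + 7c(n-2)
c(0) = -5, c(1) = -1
Characteristic equation: x² + 4x - 7 = 0.
Discriminant Δ = (-4)² + 4·(7) = 44.
Roots r₁,₂ = (-4 ± √44)/2, so r₁ = -2 + \sqrt{11}, r₂ = - \sqrt{11} - 2.
General solution: c(n) = A·r₁^n + B·r₂^n.
From the initial conditions, A + B = -5 and r₁A + r₂B = -1.
Since r₁ - r₂ = √44: A = (-1 - (-5)r₂)/√44 = - \frac{5}{2} - \frac{\sqrt{11}}{2}, and B = -5 - A = - \frac{5}{2} + \frac{\sqrt{11}}{2}.
So c(n) = \left(- \frac{5}{2} - \frac{\sqrt{11}}{2}\right)\left(-2 + \sqrt{11}\right)^n + \left(- \frac{5}{2} + \frac{\sqrt{11}}{2}\right)\left(- \sqrt{11} - 2\right)^n.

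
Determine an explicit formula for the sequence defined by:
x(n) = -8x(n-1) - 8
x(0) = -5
First-order linear non-homogeneous.
Homogeneous solution: x_h(n) = A·(-8)^n.
Try constant particular solution x_p = K: K = -8K - 8 ⇒ K = - \frac{8}{9}.
General: x(n) = A·(-8)^n - \frac{8}{9}.
Apply x(0) = -5: A - \frac{8}{9} = -5 ⇒ A = - \frac{37}{9}.
So x(n) = - \frac{37 \left(-8\right)^{n}}{9} - \frac{8}{9}.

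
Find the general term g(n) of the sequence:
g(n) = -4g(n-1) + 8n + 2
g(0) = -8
First-order linear with linear forcing.
Homogeneous solution: g_h(n) = A·(-4)^n.
Try particular g_p(n) = pn + q. Substituting:
  pn + q = -4(p(n-1) + q) + 8n + 2.
Matching the n-coefficient: p = -4p + 8 ⇒ p = \frac{8}{5}.
Matching constants: q = 4p - 4q + 2 ⇒ q = \frac{42}{25}.
General: g(n) = A·(-4)^n + \frac{8 n}{5} + \frac{42}{25}.
Apply g(0) = -8: A + \frac{42}{25} = -8 ⇒ A = - \frac{242}{25}.
So g(n) = - \frac{242 \left(-4\right)^{n}}{25} + \frac{8 n}{5} + \frac{42}{25}.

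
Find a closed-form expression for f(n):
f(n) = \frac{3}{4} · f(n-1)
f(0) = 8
Pure geometric recurrence with ratio \frac{3}{4}.
By induction f(n) = f(0) · (\frac{3}{4})^n = 8 \left(\frac{3}{4}\right)^{n}.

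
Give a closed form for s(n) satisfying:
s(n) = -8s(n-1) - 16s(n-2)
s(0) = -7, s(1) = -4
Characteristic equation: x² + 8x + 16 = 0, which is (x - (-4))².
Repeated root r = -4.
General solution: s(n) = (A + Bn)·(-4)^n.
From s(0) = -7: A = -7.
From s(1) = -4: (A + B)·(-4) = -4 ⇒ B = 8.
So s(n) = \left(8 n - 7\right) \cdot (-4)^n.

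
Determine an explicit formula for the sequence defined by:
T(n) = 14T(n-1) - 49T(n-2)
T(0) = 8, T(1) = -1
Characteristic equation: x² - 14x + 49 = 0, which is (x - (7))².
Repeated root r = 7.
General solution: T(n) = (A + Bn)·(7)^n.
From T(0) = 8: A = 8.
From T(1) = -1: (A + B)·(7) = -1 ⇒ B = - \frac{57}{7}.
So T(n) = \left(8 - \frac{57 n}{7}\right) \cdot (7)^n.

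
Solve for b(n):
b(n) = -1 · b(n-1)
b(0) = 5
Pure geometric recurrence with ratio -1.
By induction b(n) = b(0) · (-1)^n = 5 \left(-1\right)^{n}.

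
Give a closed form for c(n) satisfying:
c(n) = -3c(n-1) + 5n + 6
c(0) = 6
First-order linear with linear forcing.
Homogeneous solution: c_h(n) = A·(-3)^n.
Try particular c_p(n) = pn + q. Substituting:
  pn + q = -3(p(n-1) + q) + 5n + 6.
Matching the n-coefficient: p = -3p + 5 ⇒ p = \frac{5}{4}.
Matching constants: q = 3p - 3q + 6 ⇒ q = \frac{39}{16}.
General: c(n) = A·(-3)^n + \frac{5 n}{4} + \frac{39}{16}.
Apply c(0) = 6: A + \frac{39}{16} = 6 ⇒ A = \frac{57}{16}.
So c(n) = \frac{57 \left(-3\right)^{n}}{16} + \frac{5 n}{4} + \frac{39}{16}.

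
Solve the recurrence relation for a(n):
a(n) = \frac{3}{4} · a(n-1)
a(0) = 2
Pure geometric recurrence with ratio \frac{3}{4}.
By induction a(n) = a(0) · (\frac{3}{4})^n = 2 \left(\frac{3}{4}\right)^{n}.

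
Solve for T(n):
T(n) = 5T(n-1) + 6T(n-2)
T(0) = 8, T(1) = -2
Characteristic equation: x² - 5x - 6 = 0, which factors as (x - (6))(x - (-1)) = 0.
Roots r₁ = 6, r₂ = -1 (distinct).
General solution: T(n) = A·(6)^n + B·(-1)^n.
From T(0) = 8: A + B = 8.
From T(1) = -2: 6A - B = -2.
Solving: A = \frac{6}{7}, B = \frac{50}{7}.
So T(n) = \frac{50 \left(-1\right)^{n}}{7} + \frac{6 \cdot 6^{n}}{7}.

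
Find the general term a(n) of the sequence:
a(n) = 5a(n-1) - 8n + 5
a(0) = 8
First-order linear with linear forcing.
Homogeneous solution: a_h(n) = A·(5)^n.
Try particular a_p(n) = pn + q. Substituting:
  pn + q = 5(p(n-1) + q) - 8n + 5.
Matching the n-coefficient: p = 5p - 8 ⇒ p = 2.
Matching constants: q = -5p + 5q + 5 ⇒ q = \frac{5}{4}.
General: a(n) = A·(5)^n + 2 n + \frac{5}{4}.
Apply a(0) = 8: A + \frac{5}{4} = 8 ⇒ A = \frac{27}{4}.
So a(n) = \frac{27 \cdot 5^{n}}{4} + 2 n + \frac{5}{4}.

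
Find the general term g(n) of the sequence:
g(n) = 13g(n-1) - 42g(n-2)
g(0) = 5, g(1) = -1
Characteristic equation: x² - 13x + 42 = 0, which factors as (x - (7))(x - (6)) = 0.
Roots r₁ = 7, r₂ = 6 (distinct).
General solution: g(n) = A·(7)^n + B·(6)^n.
From g(0) = 5: A + B = 5.
From g(1) = -1: 7A + 6B = -1.
Solving: A = -31, B = 36.
So g(n) = 36 \cdot 6^{n} - 31 \cdot 7^{n}.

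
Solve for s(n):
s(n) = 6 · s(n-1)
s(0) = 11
Pure geometric recurrence with ratio 6.
By induction s(n) = s(0) · (6)^n = 11 \cdot 6^{n}.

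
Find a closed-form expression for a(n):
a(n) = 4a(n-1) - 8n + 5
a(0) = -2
First-order linear with linear forcing.
Homogeneous solution: a_h(n) = A·(4)^n.
Try particular a_p(n) = pn + q. Substituting:
  pn + q = 4(p(n-1) + q) - 8n + 5.
Matching the n-coefficient: p = 4p - 8 ⇒ p = \frac{8}{3}.
Matching constants: q = -4p + 4q + 5 ⇒ q = \frac{17}{9}.
General: a(n) = A·(4)^n + \frac{8 n}{3} + \frac{17}{9}.
Apply a(0) = -2: A + \frac{17}{9} = -2 ⇒ A = - \frac{35}{9}.
So a(n) = - \frac{35 \cdot 4^{n}}{9} + \frac{8 n}{3} + \frac{17}{9}.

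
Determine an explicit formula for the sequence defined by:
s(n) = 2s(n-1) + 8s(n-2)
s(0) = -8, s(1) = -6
Characteristic equation: x² - 2x - 8 = 0, which factors as (x - (4))(x - (-2)) = 0.
Roots r₁ = 4, r₂ = -2 (distinct).
General solution: s(n) = A·(4)^n + B·(-2)^n.
From s(0) = -8: A + B = -8.
From s(1) = -6: 4A - 2B = -6.
Solving: A = - \frac{11}{3}, B = - \frac{13}{3}.
So s(n) = - \frac{13 \left(-2\right)^{n}}{3} - \frac{11 \cdot 4^{n}}{3}.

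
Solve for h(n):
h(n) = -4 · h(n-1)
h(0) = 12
Pure geometric recurrence with ratio -4.
By induction h(n) = h(0) · (-4)^n = 12 \left(-4\right)^{n}.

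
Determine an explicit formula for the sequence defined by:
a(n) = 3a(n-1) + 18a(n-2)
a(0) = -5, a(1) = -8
Characteristic equation: x² - 3x - 18 = 0, which factors as (x - (6))(x - (-3)) = 0.
Roots r₁ = 6, r₂ = -3 (distinct).
General solution: a(n) = A·(6)^n + B·(-3)^n.
From a(0) = -5: A + B = -5.
From a(1) = -8: 6A - 3B = -8.
Solving: A = - \frac{23}{9}, B = - \frac{22}{9}.
So a(n) = - \frac{22 \left(-3\right)^{n}}{9} - \frac{23 \cdot 6^{n}}{9}.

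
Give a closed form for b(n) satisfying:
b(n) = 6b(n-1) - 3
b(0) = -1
First-order linear non-homogeneous.
Homogeneous solution: b_h(n) = A·(6)^n.
Try constant particular solution b_p = K: K = 6K - 3 ⇒ K = \frac{3}{5}.
General: b(n) = A·(6)^n + \frac{3}{5}.
Apply b(0) = -1: A + \frac{3}{5} = -1 ⇒ A = - \frac{8}{5}.
So b(n) = \frac{3}{5} - \frac{8 \cdot 6^{n}}{5}.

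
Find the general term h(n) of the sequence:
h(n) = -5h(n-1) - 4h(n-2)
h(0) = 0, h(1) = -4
Characteristic equation: x² + 5x + 4 = 0, which factors as (x - (-4))(x - (-1)) = 0.
Roots r₁ = -4, r₂ = -1 (distinct).
General solution: h(n) = A·(-4)^n + B·(-1)^n.
From h(0) = 0: A + B = 0.
From h(1) = -4: -4A - B = -4.
Solving: A = \frac{4}{3}, B = - \frac{4}{3}.
So h(n) = - \frac{4 \left(-1\right)^{n}}{3} + \frac{4 \left(-4\right)^{n}}{3}.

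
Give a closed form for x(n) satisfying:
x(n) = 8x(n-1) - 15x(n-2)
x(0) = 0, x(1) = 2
Characteristic equation: x² - 8x + 15 = 0, which factors as (x - (3))(x - (5)) = 0.
Roots r₁ = 3, r₂ = 5 (distinct).
General solution: x(n) = A·(3)^n + B·(5)^n.
From x(0) = 0: A + B = 0.
From x(1) = 2: 3A + 5B = 2.
Solving: A = -1, B = 1.
So x(n) = - 3^{n} + 5^{n}.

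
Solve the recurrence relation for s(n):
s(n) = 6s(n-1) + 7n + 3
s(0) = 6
First-order linear with linear forcing.
Homogeneous solution: s_h(n) = A·(6)^n.
Try particular s_p(n) = pn + q. Substituting:
  pn + q = 6(p(n-1) + q) + 7n + 3.
Matching the n-coefficient: p = 6p + 7 ⇒ p = - \frac{7}{5}.
Matching constants: q = -6p + 6q + 3 ⇒ q = - \frac{57}{25}.
General: s(n) = A·(6)^n - \frac{7 n}{5} - \frac{57}{25}.
Apply s(0) = 6: A - \frac{57}{25} = 6 ⇒ A = \frac{207}{25}.
So s(n) = \frac{207 \cdot 6^{n}}{25} - \frac{7 n}{5} - \frac{57}{25}.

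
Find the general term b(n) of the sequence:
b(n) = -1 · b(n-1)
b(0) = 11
Pure geometric recurrence with ratio -1.
By induction b(n) = b(0) · (-1)^n = 11 \left(-1\right)^{n}.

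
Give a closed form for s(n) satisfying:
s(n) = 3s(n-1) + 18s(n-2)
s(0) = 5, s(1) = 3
Characteristic equation: x² - 3x - 18 = 0, which factors as (x - (-3))(x - (6)) = 0.
Roots r₁ = -3, r₂ = 6 (distinct).
General solution: s(n) = A·(-3)^n + B·(6)^n.
From s(0) = 5: A + B = 5.
From s(1) = 3: -3A + 6B = 3.
Solving: A = 3, B = 2.
So s(n) = 3 \left(-3\right)^{n} + 2 \cdot 6^{n}.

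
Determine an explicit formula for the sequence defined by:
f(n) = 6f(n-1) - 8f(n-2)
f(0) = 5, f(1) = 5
Characteristic equation: x² - 6x + 8 = 0, which factors as (x - (2))(x - (4)) = 0.
Roots r₁ = 2, r₂ = 4 (distinct).
General solution: f(n) = A·(2)^n + B·(4)^n.
From f(0) = 5: A + B = 5.
From f(1) = 5: 2A + 4B = 5.
Solving: A = \frac{15}{2}, B = - \frac{5}{2}.
So f(n) = \frac{15 \cdot 2^{n}}{2} - \frac{5 \cdot 4^{n}}{2}.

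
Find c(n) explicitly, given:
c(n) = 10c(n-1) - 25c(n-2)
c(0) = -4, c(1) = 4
Characteristic equation: x² - 10x + 25 = 0, which is (x - (5))².
Repeated root r = 5.
General solution: c(n) = (A + Bn)·(5)^n.
From c(0) = -4: A = -4.
From c(1) = 4: (A + B)·(5) = 4 ⇒ B = \frac{24}{5}.
So c(n) = \left(\frac{24 n}{5} - 4\right) \cdot (5)^n.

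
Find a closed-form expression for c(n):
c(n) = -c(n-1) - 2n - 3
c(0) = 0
First-order linear with linear forcing.
Homogeneous solution: c_h(n) = A·(-1)^n.
Try particular c_p(n) = pn + q. Substituting:
  pn + q = -(p(n-1) + q) - 2n - 3.
Matching the n-coefficient: p = -p - 2 ⇒ p = -1.
Matching constants: q = p - q - 3 ⇒ q = -2.
General: c(n) = A·(-1)^n - n - 2.
Apply c(0) = 0: A - 2 = 0 ⇒ A = 2.
So c(n) = 2 \left(-1\right)^{n} - n - 2.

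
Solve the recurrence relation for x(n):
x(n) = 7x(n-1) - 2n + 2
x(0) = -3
First-order linear with linear forcing.
Homogeneous solution: x_h(n) = A·(7)^n.
Try particular x_p(n) = pn + q. Substituting:
  pn + q = 7(p(n-1) + q) - 2n + 2.
Matching the n-coefficient: p = 7p - 2 ⇒ p = \frac{1}{3}.
Matching constants: q = -7p + 7q + 2 ⇒ q = \frac{1}{18}.
General: x(n) = A·(7)^n + \frac{n}{3} + \frac{1}{18}.
Apply x(0) = -3: A + \frac{1}{18} = -3 ⇒ A = - \frac{55}{18}.
So x(n) = - \frac{55 \cdot 7^{n}}{18} + \frac{n}{3} + \frac{1}{18}.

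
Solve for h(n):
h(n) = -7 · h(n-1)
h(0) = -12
Pure geometric recurrence with ratio -7.
By induction h(n) = h(0) · (-7)^n = - 12 \left(-7\right)^{n}.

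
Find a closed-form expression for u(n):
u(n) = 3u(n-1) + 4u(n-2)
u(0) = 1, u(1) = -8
Characteristic equation: x² - 3x - 4 = 0, which factors as (x - (-1))(x - (4)) = 0.
Roots r₁ = -1, r₂ = 4 (distinct).
General solution: u(n) = A·(-1)^n + B·(4)^n.
From u(0) = 1: A + B = 1.
From u(1) = -8: -A + 4B = -8.
Solving: A = \frac{12}{5}, B = - \frac{7}{5}.
So u(n) = \frac{12 \left(-1\right)^{n}}{5} - \frac{7 \cdot 4^{n}}{5}.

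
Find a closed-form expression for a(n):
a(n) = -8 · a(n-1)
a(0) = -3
Pure geometric recurrence with ratio -8.
By induction a(n) = a(0) · (-8)^n = - 3 \left(-8\right)^{n}.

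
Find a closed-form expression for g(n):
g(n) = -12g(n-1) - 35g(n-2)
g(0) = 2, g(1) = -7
Characteristic equation: x² + 12x + 35 = 0, which factors as (x - (-7))(x - (-5)) = 0.
Roots r₁ = -7, r₂ = -5 (distinct).
General solution: g(n) = A·(-7)^n + B·(-5)^n.
From g(0) = 2: A + B = 2.
From g(1) = -7: -7A - 5B = -7.
Solving: A = - \frac{3}{2}, B = \frac{7}{2}.
So g(n) = \frac{7 \left(-5\right)^{n}}{2} - \frac{3 \left(-7\right)^{n}}{2}.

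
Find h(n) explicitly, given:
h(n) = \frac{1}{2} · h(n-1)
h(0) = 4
Pure geometric recurrence with ratio \frac{1}{2}.
By induction h(n) = h(0) · (\frac{1}{2})^n = 4 \cdot 2^{- n}.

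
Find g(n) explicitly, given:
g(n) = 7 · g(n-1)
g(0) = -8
Pure geometric recurrence with ratio 7.
By induction g(n) = g(0) · (7)^n = - 8 \cdot 7^{n}.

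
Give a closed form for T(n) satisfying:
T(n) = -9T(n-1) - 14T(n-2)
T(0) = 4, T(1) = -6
Characteristic equation: x² + 9x + 14 = 0, which factors as (x - (-7))(x - (-2)) = 0.
Roots r₁ = -7, r₂ = -2 (distinct).
General solution: T(n) = A·(-7)^n + B·(-2)^n.
From T(0) = 4: A + B = 4.
From T(1) = -6: -7A - 2B = -6.
Solving: A = - \frac{2}{5}, B = \frac{22}{5}.
So T(n) = \frac{22 \left(-2\right)^{n}}{5} - \frac{2 \left(-7\right)^{n}}{5}.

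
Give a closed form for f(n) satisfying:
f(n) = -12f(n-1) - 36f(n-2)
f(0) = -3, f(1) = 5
Characteristic equation: x² + 12x + 36 = 0, which is (x - (-6))².
Repeated root r = -6.
General solution: f(n) = (A + Bn)·(-6)^n.
From f(0) = -3: A = -3.
From f(1) = 5: (A + B)·(-6) = 5 ⇒ B = \frac{13}{6}.
So f(n) = \left(\frac{13 n}{6} - 3\right) \cdot (-6)^n.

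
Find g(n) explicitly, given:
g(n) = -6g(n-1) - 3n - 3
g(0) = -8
First-order linear with linear forcing.
Homogeneous solution: g_h(n) = A·(-6)^n.
Try particular g_p(n) = pn + q. Substituting:
  pn + q = -6(p(n-1) + q) - 3n - 3.
Matching the n-coefficient: p = -6p - 3 ⇒ p = - \frac{3}{7}.
Matching constants: q = 6p - 6q - 3 ⇒ q = - \frac{39}{49}.
General: g(n) = A·(-6)^n - \frac{3 n}{7} - \frac{39}{49}.
Apply g(0) = -8: A - \frac{39}{49} = -8 ⇒ A = - \frac{353}{49}.
So g(n) = - \frac{353 \left(-6\right)^{n}}{49} - \frac{3 n}{7} - \frac{39}{49}.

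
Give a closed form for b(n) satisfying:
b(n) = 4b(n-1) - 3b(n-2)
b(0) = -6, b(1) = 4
Characteristic equation: x² - 4x + 3 = 0, which factors as (x - (3))(x - (1)) = 0.
Roots r₁ = 3, r₂ = 1 (distinct).
General solution: b(n) = A·(3)^n + B·(1)^n.
From b(0) = -6: A + B = -6.
From b(1) = 4: 3A + B = 4.
Solving: A = 5, B = -11.
So b(n) = 5 \cdot 3^{n} - 11.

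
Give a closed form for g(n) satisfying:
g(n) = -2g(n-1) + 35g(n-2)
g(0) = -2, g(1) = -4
Characteristic equation: x² + 2x - 35 = 0, which factors as (x - (5))(x - (-7)) = 0.
Roots r₁ = 5, r₂ = -7 (distinct).
General solution: g(n) = A·(5)^n + B·(-7)^n.
From g(0) = -2: A + B = -2.
From g(1) = -4: 5A - 7B = -4.
Solving: A = - \frac{3}{2}, B = - \frac{1}{2}.
So g(n) = - \frac{\left(-7\right)^{n}}{2} - \frac{3 \cdot 5^{n}}{2}.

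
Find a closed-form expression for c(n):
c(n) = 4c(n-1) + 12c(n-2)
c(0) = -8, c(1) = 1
Characteristic equation: x² - 4x - 12 = 0, which factors as (x - (6))(x - (-2)) = 0.
Roots r₁ = 6, r₂ = -2 (distinct).
General solution: c(n) = A·(6)^n + B·(-2)^n.
From c(0) = -8: A + B = -8.
From c(1) = 1: 6A - 2B = 1.
Solving: A = - \frac{15}{8}, B = - \frac{49}{8}.
So c(n) = - \frac{49 \left(-2\right)^{n}}{8} - \frac{15 \cdot 6^{n}}{8}.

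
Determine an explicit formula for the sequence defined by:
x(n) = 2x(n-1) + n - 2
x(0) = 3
First-order linear with linear forcing.
Homogeneous solution: x_h(n) = A·(2)^n.
Try particular x_p(n) = pn + q. Substituting:
  pn + q = 2(p(n-1) + q) + n - 2.
Matching the n-coefficient: p = 2p + 1 ⇒ p = -1.
Matching constants: q = -2p + 2q - 2 ⇒ q = 0.
General: x(n) = A·(2)^n - n + 0.
Apply x(0) = 3: A + 0 = 3 ⇒ A = 3.
So x(n) = 3 \cdot 2^{n} - n.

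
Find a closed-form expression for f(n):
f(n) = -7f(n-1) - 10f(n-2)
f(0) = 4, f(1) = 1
Characteristic equation: x² + 7x + 10 = 0, which factors as (x - (-2))(x - (-5)) = 0.
Roots r₁ = -2, r₂ = -5 (distinct).
General solution: f(n) = A·(-2)^n + B·(-5)^n.
From f(0) = 4: A + B = 4.
From f(1) = 1: -2A - 5B = 1.
Solving: A = 7, B = -3.
So f(n) = 7 \left(-2\right)^{n} - 3 \left(-5\right)^{n}.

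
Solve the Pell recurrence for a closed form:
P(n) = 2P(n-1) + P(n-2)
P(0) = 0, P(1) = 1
This is the Pell sequence.
Characteristic equation: x² - 2x - 1 = 0; roots r₁ = 1 + \sqrt{2}, r₂ = 1 - \sqrt{2}.
General: P(n) = A·r₁^n + B·r₂^n. Solving with P(0)=0, P(1)=1 gives A = \frac{\sqrt{2}}{4}, B = - \frac{\sqrt{2}}{4}.
So P(n) = \frac{\sqrt{2} \left(- \left(1 - \sqrt{2}\right)^{n} + \left(1 + \sqrt{2}\right)^{n}\right)}{4}.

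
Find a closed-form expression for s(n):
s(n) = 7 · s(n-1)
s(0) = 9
Pure geometric recurrence with ratio 7.
By induction s(n) = s(0) · (7)^n = 9 \cdot 7^{n}.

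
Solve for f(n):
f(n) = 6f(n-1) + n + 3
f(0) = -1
First-order linear with linear forcing.
Homogeneous solution: f_h(n) = A·(6)^n.
Try particular f_p(n) = pn + q. Substituting:
  pn + q = 6(p(n-1) + q) + n + 3.
Matching the n-coefficient: p = 6p + 1 ⇒ p = - \frac{1}{5}.
Matching constants: q = -6p + 6q + 3 ⇒ q = - \frac{21}{25}.
General: f(n) = A·(6)^n - \frac{n}{5} - \frac{21}{25}.
Apply f(0) = -1: A - \frac{21}{25} = -1 ⇒ A = - \frac{4}{25}.
So f(n) = - \frac{4 \cdot 6^{n}}{25} - \frac{n}{5} - \frac{21}{25}.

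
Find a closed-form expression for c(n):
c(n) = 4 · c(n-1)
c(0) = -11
Pure geometric recurrence with ratio 4.
By induction c(n) = c(0) · (4)^n = - 11 \cdot 4^{n}.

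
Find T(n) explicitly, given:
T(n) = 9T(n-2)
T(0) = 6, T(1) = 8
Characteristic equation: x² - 9 = 0, which factors as (x - (3))(x - (-3)) = 0.
Roots r₁ = 3, r₂ = -3 (distinct).
General solution: T(n) = A·(3)^n + B·(-3)^n.
From T(0) = 6: A + B = 6.
From T(1) = 8: 3A - 3B = 8.
Solving: A = \frac{13}{3}, B = \frac{5}{3}.
So T(n) = \frac{5 \left(-3\right)^{n}}{3} + \frac{13 \cdot 3^{n}}{3}.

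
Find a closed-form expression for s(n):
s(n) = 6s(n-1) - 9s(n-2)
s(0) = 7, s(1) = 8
Characteristic equation: x² - 6x + 9 = 0, which is (x - (3))².
Repeated root r = 3.
General solution: s(n) = (A + Bn)·(3)^n.
From s(0) = 7: A = 7.
From s(1) = 8: (A + B)·(3) = 8 ⇒ B = - \frac{13}{3}.
So s(n) = \left(7 - \frac{13 n}{3}\right) \cdot (3)^n.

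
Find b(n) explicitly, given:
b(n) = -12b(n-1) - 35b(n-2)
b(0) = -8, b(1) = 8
Characteristic equation: x² + 12x + 35 = 0, which factors as (x - (-7))(x - (-5)) = 0.
Roots r₁ = -7, r₂ = -5 (distinct).
General solution: b(n) = A·(-7)^n + B·(-5)^n.
From b(0) = -8: A + B = -8.
From b(1) = 8: -7A - 5B = 8.
Solving: A = 16, B = -24.
So b(n) = - 24 \left(-5\right)^{n} + 16 \left(-7\right)^{n}.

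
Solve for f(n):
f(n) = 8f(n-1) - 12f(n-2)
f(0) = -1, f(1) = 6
Characteristic equation: x² - 8x + 12 = 0, which factors as (x - (6))(x - (2)) = 0.
Roots r₁ = 6, r₂ = 2 (distinct).
General solution: f(n) = A·(6)^n + B·(2)^n.
From f(0) = -1: A + B = -1.
From f(1) = 6: 6A + 2B = 6.
Solving: A = 2, B = -3.
So f(n) = - 3 \cdot 2^{n} + 2 \cdot 6^{n}.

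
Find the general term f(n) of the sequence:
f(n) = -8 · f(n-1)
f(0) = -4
Pure geometric recurrence with ratio -8.
By induction f(n) = f(0) · (-8)^n = - 4 \left(-8\right)^{n}.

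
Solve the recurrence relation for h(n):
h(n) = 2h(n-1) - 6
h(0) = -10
First-order linear non-homogeneous.
Homogeneous solution: h_h(n) = A·(2)^n.
Try constant particular solution h_p = K: K = 2K - 6 ⇒ K = 6.
General: h(n) = A·(2)^n + 6.
Apply h(0) = -10: A + 6 = -10 ⇒ A = -16.
So h(n) = 6 - 16 \cdot 2^{n}.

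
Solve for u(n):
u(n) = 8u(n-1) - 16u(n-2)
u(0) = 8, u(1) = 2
Characteristic equation: x² - 8x + 16 = 0, which is (x - (4))².
Repeated root r = 4.
General solution: u(n) = (A + Bn)·(4)^n.
From u(0) = 8: A = 8.
From u(1) = 2: (A + B)·(4) = 2 ⇒ B = - \frac{15}{2}.
So u(n) = \left(8 - \frac{15 n}{2}\right) \cdot (4)^n.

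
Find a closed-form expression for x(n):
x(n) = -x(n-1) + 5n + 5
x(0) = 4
First-order linear with linear forcing.
Homogeneous solution: x_h(n) = A·(-1)^n.
Try particular x_p(n) = pn + q. Substituting:
  pn + q = -(p(n-1) + q) + 5n + 5.
Matching the n-coefficient: p = -p + 5 ⇒ p = \frac{5}{2}.
Matching constants: q = p - q + 5 ⇒ q = \frac{15}{4}.
General: x(n) = A·(-1)^n + \frac{5 n}{2} + \frac{15}{4}.
Apply x(0) = 4: A + \frac{15}{4} = 4 ⇒ A = \frac{1}{4}.
So x(n) = \frac{\left(-1\right)^{n}}{4} + \frac{5 n}{2} + \frac{15}{4}.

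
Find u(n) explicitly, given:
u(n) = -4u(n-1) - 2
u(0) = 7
First-order linear non-homogeneous.
Homogeneous solution: u_h(n) = A·(-4)^n.
Try constant particular solution u_p = K: K = -4K - 2 ⇒ K = - \frac{2}{5}.
General: u(n) = A·(-4)^n - \frac{2}{5}.
Apply u(0) = 7: A - \frac{2}{5} = 7 ⇒ A = \frac{37}{5}.
So u(n) = \frac{37 \left(-4\right)^{n}}{5} - \frac{2}{5}.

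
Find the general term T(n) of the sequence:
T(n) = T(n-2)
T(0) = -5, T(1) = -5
Characteristic equation: x² - 1 = 0, which factors as (x - (1))(x - (-1)) = 0.
Roots r₁ = 1, r₂ = -1 (distinct).
General solution: T(n) = A·(1)^n + B·(-1)^n.
From T(0) = -5: A + B = -5.
From T(1) = -5: A - B = -5.
Solving: A = -5, B = 0.
So T(n) = -5.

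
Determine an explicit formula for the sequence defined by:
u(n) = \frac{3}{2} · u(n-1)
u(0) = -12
Pure geometric recurrence with ratio \frac{3}{2}.
By induction u(n) = u(0) · (\frac{3}{2})^n = - 12 \left(\frac{3}{2}\right)^{n}.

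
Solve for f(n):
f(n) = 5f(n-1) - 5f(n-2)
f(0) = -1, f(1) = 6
Characteristic equation: x² - 5x + 5 = 0.
Discriminant Δ = (5)² + 4·(-5) = 5.
Roots r₁,₂ = (5 ± √5)/2, so r₁ = \frac{\sqrt{5}}{2} + \frac{5}{2}, r₂ = \frac{5}{2} - \frac{\sqrt{5}}{2}.
General solution: f(n) = A·r₁^n + B·r₂^n.
From the initial conditions, A + B = -1 and r₁A + r₂B = 6.
Since r₁ - r₂ = √5: A = (6 - (-1)r₂)/√5 = - \frac{1}{2} + \frac{17 \sqrt{5}}{10}, and B = -1 - A = - \frac{17 \sqrt{5}}{10} - \frac{1}{2}.
So f(n) = \left(- \frac{1}{2} + \frac{17 \sqrt{5}}{10}\right)\left(\frac{\sqrt{5}}{2} + \frac{5}{2}\right)^n + \left(- \frac{17 \sqrt{5}}{10} - \frac{1}{2}\right)\left(\frac{5}{2} - \frac{\sqrt{5}}{2}\right)^n.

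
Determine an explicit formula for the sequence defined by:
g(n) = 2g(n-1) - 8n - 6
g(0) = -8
First-order linear with linear forcing.
Homogeneous solution: g_h(n) = A·(2)^n.
Try particular g_p(n) = pn + q. Substituting:
  pn + q = 2(p(n-1) + q) - 8n - 6.
Matching the n-coefficient: p = 2p - 8 ⇒ p = 8.
Matching constants: q = -2p + 2q - 6 ⇒ q = 22.
General: g(n) = A·(2)^n + 8 n + 22.
Apply g(0) = -8: A + 22 = -8 ⇒ A = -30.
So g(n) = - 30 \cdot 2^{n} + 8 n + 22.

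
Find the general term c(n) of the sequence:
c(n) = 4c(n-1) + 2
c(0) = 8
First-order linear non-homogeneous.
Homogeneous solution: c_h(n) = A·(4)^n.
Try constant particular solution c_p = K: K = 4K + 2 ⇒ K = - \frac{2}{3}.
General: c(n) = A·(4)^n - \frac{2}{3}.
Apply c(0) = 8: A - \frac{2}{3} = 8 ⇒ A = \frac{26}{3}.
So c(n) = \frac{26 \cdot 4^{n}}{3} - \frac{2}{3}.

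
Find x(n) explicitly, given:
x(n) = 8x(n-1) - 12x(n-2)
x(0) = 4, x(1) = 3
Characteristic equation: x² - 8x + 12 = 0, which factors as (x - (2))(x - (6)) = 0.
Roots r₁ = 2, r₂ = 6 (distinct).
General solution: x(n) = A·(2)^n + B·(6)^n.
From x(0) = 4: A + B = 4.
From x(1) = 3: 2A + 6B = 3.
Solving: A = \frac{21}{4}, B = - \frac{5}{4}.
So x(n) = \frac{21 \cdot 2^{n}}{4} - \frac{5 \cdot 6^{n}}{4}.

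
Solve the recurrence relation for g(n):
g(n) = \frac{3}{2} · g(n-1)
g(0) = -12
Pure geometric recurrence with ratio \frac{3}{2}.
By induction g(n) = g(0) · (\frac{3}{2})^n = - 12 \left(\frac{3}{2}\right)^{n}.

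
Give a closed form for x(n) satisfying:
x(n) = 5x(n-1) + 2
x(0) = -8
First-order linear non-homogeneous.
Homogeneous solution: x_h(n) = A·(5)^n.
Try constant particular solution x_p = K: K = 5K + 2 ⇒ K = - \frac{1}{2}.
General: x(n) = A·(5)^n - \frac{1}{2}.
Apply x(0) = -8: A - \frac{1}{2} = -8 ⇒ A = - \frac{15}{2}.
So x(n) = - \frac{15 \cdot 5^{n}}{2} - \frac{1}{2}.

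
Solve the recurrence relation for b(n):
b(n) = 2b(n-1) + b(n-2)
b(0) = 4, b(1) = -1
Characteristic equation: x² - 2x - 1 = 0.
Discriminant Δ = (2)² + 4·(1) = 8.
Roots r₁,₂ = (2 ± √8)/2, so r₁ = 1 + \sqrt{2}, r₂ = 1 - \sqrt{2}.
General solution: b(n) = A·r₁^n + B·r₂^n.
From the initial conditions, A + B = 4 and r₁A + r₂B = -1.
Since r₁ - r₂ = √8: A = (-1 - (4)r₂)/√8 = 2 - \frac{5 \sqrt{2}}{4}, and B = 4 - A = \frac{5 \sqrt{2}}{4} + 2.
So b(n) = \left(2 - \frac{5 \sqrt{2}}{4}\right)\left(1 + \sqrt{2}\right)^n + \left(\frac{5 \sqrt{2}}{4} + 2\right)\left(1 - \sqrt{2}\right)^n.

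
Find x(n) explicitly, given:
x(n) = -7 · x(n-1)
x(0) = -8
Pure geometric recurrence with ratio -7.
By induction x(n) = x(0) · (-7)^n = - 8 \left(-7\right)^{n}.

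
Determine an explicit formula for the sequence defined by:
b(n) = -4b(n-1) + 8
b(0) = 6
First-order linear non-homogeneous.
Homogeneous solution: b_h(n) = A·(-4)^n.
Try constant particular solution b_p = K: K = -4K + 8 ⇒ K = \frac{8}{5}.
General: b(n) = A·(-4)^n + \frac{8}{5}.
Apply b(0) = 6: A + \frac{8}{5} = 6 ⇒ A = \frac{22}{5}.
So b(n) = \frac{22 \left(-4\right)^{n}}{5} + \frac{8}{5}.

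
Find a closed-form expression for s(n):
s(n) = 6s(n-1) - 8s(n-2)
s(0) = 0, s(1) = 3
Characteristic equation: x² - 6x + 8 = 0, which factors as (x - (4))(x - (2)) = 0.
Roots r₁ = 4, r₂ = 2 (distinct).
General solution: s(n) = A·(4)^n + B·(2)^n.
From s(0) = 0: A + B = 0.
From s(1) = 3: 4A + 2B = 3.
Solving: A = \frac{3}{2}, B = - \frac{3}{2}.
So s(n) = - \frac{3 \cdot 2^{n}}{2} + \frac{3 \cdot 4^{n}}{2}.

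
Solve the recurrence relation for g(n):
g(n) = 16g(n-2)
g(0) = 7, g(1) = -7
Characteristic equation: x² - 16 = 0, which factors as (x - (4))(x - (-4)) = 0.
Roots r₁ = 4, r₂ = -4 (distinct).
General solution: g(n) = A·(4)^n + B·(-4)^n.
From g(0) = 7: A + B = 7.
From g(1) = -7: 4A - 4B = -7.
Solving: A = \frac{21}{8}, B = \frac{35}{8}.
So g(n) = \frac{35 \left(-4\right)^{n}}{8} + \frac{21 \cdot 4^{n}}{8}.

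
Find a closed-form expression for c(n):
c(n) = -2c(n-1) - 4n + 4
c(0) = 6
First-order linear with linear forcing.
Homogeneous solution: c_h(n) = A·(-2)^n.
Try particular c_p(n) = pn + q. Substituting:
  pn + q = -2(p(n-1) + q) - 4n + 4.
Matching the n-coefficient: p = -2p - 4 ⇒ p = - \frac{4}{3}.
Matching constants: q = 2p - 2q + 4 ⇒ q = \frac{4}{9}.
General: c(n) = A·(-2)^n - \frac{4 n}{3} + \frac{4}{9}.
Apply c(0) = 6: A + \frac{4}{9} = 6 ⇒ A = \frac{50}{9}.
So c(n) = \frac{50 \left(-2\right)^{n}}{9} - \frac{4 n}{3} + \frac{4}{9}.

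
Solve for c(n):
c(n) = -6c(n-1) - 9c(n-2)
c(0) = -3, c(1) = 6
Characteristic equation: x² + 6x + 9 = 0, which is (x - (-3))².
Repeated root r = -3.
General solution: c(n) = (A + Bn)·(-3)^n.
From c(0) = -3: A = -3.
From c(1) = 6: (A + B)·(-3) = 6 ⇒ B = 1.
So c(n) = \left(n - 3\right) \cdot (-3)^n.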